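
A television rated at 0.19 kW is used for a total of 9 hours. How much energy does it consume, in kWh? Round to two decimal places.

1.71 kWh

Energy = 0.19 kW × 9 h = 1.71 kWh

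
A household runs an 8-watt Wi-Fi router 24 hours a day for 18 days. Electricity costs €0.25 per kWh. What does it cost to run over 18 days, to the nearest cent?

Runtime = 24 h × 18 = 432 h
Energy = 0.008 kW × 432 h = 3.456 kWh
Cost = 3.456 kWh × €0.25/kWh = €0.86

€0.86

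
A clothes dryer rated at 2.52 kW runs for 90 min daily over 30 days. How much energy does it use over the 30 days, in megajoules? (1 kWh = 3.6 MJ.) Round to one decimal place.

408.2 MJ

Runtime = 90 min × 30 = 2700 min = 45 h
Energy = 2.52 kW × 45 h = 113.4 kWh
= 113.4 × 3.6 MJ = 408.2 MJ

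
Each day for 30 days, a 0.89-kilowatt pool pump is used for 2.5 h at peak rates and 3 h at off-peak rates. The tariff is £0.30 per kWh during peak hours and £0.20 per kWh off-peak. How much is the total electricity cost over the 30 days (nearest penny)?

Peak energy = 0.89 kW × 2.5 h × 30 = 66.75 kWh
Off-peak energy = 0.89 kW × 3 h × 30 = 80.1 kWh
Cost = 66.75 × £0.30 + 80.1 × £0.20 = £20.025 + £16.02 = £36.05

£36.05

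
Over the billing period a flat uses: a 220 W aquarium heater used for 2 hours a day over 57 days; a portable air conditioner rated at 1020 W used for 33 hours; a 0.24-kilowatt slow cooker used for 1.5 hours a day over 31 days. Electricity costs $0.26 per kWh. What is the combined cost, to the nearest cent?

$18.17

aquarium heater: Runtime = 2 h/day × 57 days = 114 h
aquarium heater: 0.22 kW × 114 h = 25.08 kWh
portable air conditioner: 1.02 kW × 33 h = 33.66 kWh
slow cooker: Runtime = 1.5 h/day × 31 days = 46.5 h
slow cooker: 0.24 kW × 46.5 h = 11.16 kWh
Total energy = 69.9 kWh
Cost = 69.9 × $0.26 = $18.17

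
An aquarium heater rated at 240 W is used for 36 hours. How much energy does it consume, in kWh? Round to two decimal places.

8.64 kWh

Energy = 0.24 kW × 36 h = 8.64 kWh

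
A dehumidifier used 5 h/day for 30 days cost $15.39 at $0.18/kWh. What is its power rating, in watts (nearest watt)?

570 W

Energy = $15.39 ÷ $0.18/kWh = 85.5 kWh
Runtime = 5 h/day × 30 days = 150 h
Power = 85.5 kWh ÷ 150 h = 0.57 kW = 570 W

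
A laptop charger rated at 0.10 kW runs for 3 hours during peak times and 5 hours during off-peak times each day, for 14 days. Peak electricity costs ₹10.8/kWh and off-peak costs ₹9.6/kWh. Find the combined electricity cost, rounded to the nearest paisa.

Peak energy = 0.1 kW × 3 h × 14 = 4.2 kWh
Off-peak energy = 0.1 kW × 5 h × 14 = 7 kWh
Cost = 4.2 × ₹10.8 + 7 × ₹9.6 = ₹45.36 + ₹67.2 = ₹112.56

₹112.56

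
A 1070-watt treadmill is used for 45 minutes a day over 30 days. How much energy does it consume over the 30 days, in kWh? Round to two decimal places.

Runtime = 45 min × 30 = 1350 min = 22.5 h
Energy = 1.07 kW × 22.5 h = 24.075 kWh ≈ 24.08 kWh

24.08 kWh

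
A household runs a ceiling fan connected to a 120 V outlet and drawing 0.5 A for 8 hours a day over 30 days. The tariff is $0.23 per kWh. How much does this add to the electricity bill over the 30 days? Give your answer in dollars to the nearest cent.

Power = 0.5 A × 120 V = 60 W = 0.06 kW
Runtime = 8 h/day × 30 days = 240 h
Energy = 0.06 kW × 240 h = 14.4 kWh
Cost = 14.4 kWh × $0.23/kWh = $3.31

$3.31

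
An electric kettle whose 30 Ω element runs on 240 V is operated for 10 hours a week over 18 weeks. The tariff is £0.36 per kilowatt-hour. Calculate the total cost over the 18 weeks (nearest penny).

£124.42

Power = V²/R = 240²/30 = 1920 W = 1.92 kW
Runtime = 10 h/week × 18 weeks = 180 h
Energy = 1.92 kW × 180 h = 345.6 kWh
Cost = 345.6 kWh × £0.36/kWh = £124.42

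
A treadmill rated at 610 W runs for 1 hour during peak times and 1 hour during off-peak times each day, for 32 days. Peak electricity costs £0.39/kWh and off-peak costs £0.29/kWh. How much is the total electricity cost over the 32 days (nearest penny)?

Peak energy = 0.61 kW × 1 h × 32 = 19.52 kWh
Off-peak energy = 0.61 kW × 1 h × 32 = 19.52 kWh
Cost = 19.52 × £0.39 + 19.52 × £0.29 = £7.6128 + £5.6608 = £13.27

£13.27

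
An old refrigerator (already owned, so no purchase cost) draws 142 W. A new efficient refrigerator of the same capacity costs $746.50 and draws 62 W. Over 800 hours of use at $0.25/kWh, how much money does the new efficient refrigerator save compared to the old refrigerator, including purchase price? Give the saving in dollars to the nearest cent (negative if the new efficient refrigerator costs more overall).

-$730.50

old refrigerator: $0.00 + (142/1000) kW × 800 h × $0.25 = $0.00 + $28.4 = $28.4
new efficient refrigerator: $746.50 + (62/1000) kW × 800 h × $0.25 = $746.50 + $12.4 = $758.9
Saving = $28.4 − $758.9 = −$730.5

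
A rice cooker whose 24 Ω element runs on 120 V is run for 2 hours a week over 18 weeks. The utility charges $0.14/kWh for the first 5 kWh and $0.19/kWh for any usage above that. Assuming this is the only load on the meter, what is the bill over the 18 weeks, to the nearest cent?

$3.85

Power = V²/R = 120²/24 = 600 W = 0.6 kW
Runtime = 2 h/week × 18 weeks = 36 h
Energy = 0.6 kW × 36 h = 21.6 kWh
Tier 1 (0–5 kWh): 5 × $0.14 = $0.7
Above 5 kWh: 16.6 × $0.19 = $3.154
Bill = $3.85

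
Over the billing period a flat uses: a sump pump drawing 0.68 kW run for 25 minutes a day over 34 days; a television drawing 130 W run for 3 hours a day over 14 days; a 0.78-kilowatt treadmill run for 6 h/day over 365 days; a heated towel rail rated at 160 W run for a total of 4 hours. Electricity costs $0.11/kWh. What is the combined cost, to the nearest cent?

$189.63

sump pump: Runtime = 25 min × 34 = 850 min = 14.166666… h
sump pump: 0.68 kW × 14.166666… h = 9.633333… kWh
television: Runtime = 3 h/day × 14 days = 42 h
television: 0.13 kW × 42 h = 5.46 kWh
treadmill: Runtime = 6 h/day × 365 days = 2190 h
treadmill: 0.78 kW × 2190 h = 1708.2 kWh
heated towel rail: 0.16 kW × 4 h = 0.64 kWh
Total energy = 1723.933333… kWh
Cost = 1723.933333… × $0.11 = $189.63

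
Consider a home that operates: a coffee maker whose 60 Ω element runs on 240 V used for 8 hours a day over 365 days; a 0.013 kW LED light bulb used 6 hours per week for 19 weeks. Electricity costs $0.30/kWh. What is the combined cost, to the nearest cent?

$841.40

coffee maker: Power = V²/R = 240²/60 = 960 W = 0.96 kW
coffee maker: Runtime = 8 h/day × 365 days = 2920 h
coffee maker: 0.96 kW × 2920 h = 2803.2 kWh
LED light bulb: Runtime = 6 h/week × 19 weeks = 114 h
LED light bulb: 0.013 kW × 114 h = 1.482 kWh
Total energy = 2804.682 kWh
Cost = 2804.682 × $0.30 = $841.40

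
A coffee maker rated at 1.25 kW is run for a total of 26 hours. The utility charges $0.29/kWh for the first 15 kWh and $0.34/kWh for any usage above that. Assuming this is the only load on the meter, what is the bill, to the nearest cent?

$10.30

Energy = 1.25 kW × 26 h = 32.5 kWh
Tier 1 (0–15 kWh): 15 × $0.29 = $4.35
Above 15 kWh: 17.5 × $0.34 = $5.95
Bill = $10.30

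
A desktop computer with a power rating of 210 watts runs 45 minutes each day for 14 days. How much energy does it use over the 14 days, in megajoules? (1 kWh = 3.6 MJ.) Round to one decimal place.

7.9 MJ

Runtime = 45 min × 14 = 630 min = 10.5 h
Energy = 0.21 kW × 10.5 h = 2.205 kWh
= 2.205 × 3.6 MJ = 7.9 MJ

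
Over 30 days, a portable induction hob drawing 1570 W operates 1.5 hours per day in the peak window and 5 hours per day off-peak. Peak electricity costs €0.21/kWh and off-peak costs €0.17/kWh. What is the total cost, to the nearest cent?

€54.87

Peak energy = 1.57 kW × 1.5 h × 30 = 70.65 kWh
Off-peak energy = 1.57 kW × 5 h × 30 = 235.5 kWh
Cost = 70.65 × €0.21 + 235.5 × €0.17 = €14.8365 + €40.035 = €54.87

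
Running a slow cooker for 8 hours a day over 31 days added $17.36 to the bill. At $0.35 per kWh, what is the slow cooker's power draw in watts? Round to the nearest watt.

200 W

Energy = $17.36 ÷ $0.35/kWh = 49.6 kWh
Runtime = 8 h/day × 31 days = 248 h
Power = 49.6 kWh ÷ 248 h = 0.2 kW = 200 W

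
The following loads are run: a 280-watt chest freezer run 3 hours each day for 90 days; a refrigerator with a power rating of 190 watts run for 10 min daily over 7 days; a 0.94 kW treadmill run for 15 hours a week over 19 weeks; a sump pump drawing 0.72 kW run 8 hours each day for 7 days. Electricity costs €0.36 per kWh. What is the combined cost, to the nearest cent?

chest freezer: Runtime = 3 h/day × 90 days = 270 h
chest freezer: 0.28 kW × 270 h = 75.6 kWh
refrigerator: Runtime = 10 min × 7 = 70 min = 1.166666… h
refrigerator: 0.19 kW × 1.166666… h = 0.221666… kWh
treadmill: Runtime = 15 h/week × 19 weeks = 285 h
treadmill: 0.94 kW × 285 h = 267.9 kWh
sump pump: Runtime = 8 h/day × 7 days = 56 h
sump pump: 0.72 kW × 56 h = 40.32 kWh
Total energy = 384.041666… kWh
Cost = 384.041666… × €0.36 = €138.26

€138.26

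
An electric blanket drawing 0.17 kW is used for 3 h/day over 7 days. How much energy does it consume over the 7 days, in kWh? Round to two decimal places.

3.57 kWh

Runtime = 3 h/day × 7 days = 21 h
Energy = 0.17 kW × 21 h = 3.57 kWh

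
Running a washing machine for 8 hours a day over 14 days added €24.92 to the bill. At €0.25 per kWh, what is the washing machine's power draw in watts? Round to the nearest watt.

Energy = €24.92 ÷ €0.25/kWh = 99.68 kWh
Runtime = 8 h/day × 14 days = 112 h
Power = 99.68 kWh ÷ 112 h = 0.89 kW = 890 W

890 W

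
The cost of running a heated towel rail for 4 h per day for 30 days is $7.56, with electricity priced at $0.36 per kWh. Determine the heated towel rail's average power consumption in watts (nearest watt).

Energy = $7.56 ÷ $0.36/kWh = 21 kWh
Runtime = 4 h/day × 30 days = 120 h
Power = 21 kWh ÷ 120 h = 0.175 kW = 175 W

175 W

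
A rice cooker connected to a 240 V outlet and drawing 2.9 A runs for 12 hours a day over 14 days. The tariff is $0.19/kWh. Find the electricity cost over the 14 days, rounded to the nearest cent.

Power = 2.9 A × 240 V = 696 W = 0.696 kW
Runtime = 12 h/day × 14 days = 168 h
Energy = 0.696 kW × 168 h = 116.928 kWh
Cost = 116.928 kWh × $0.19/kWh = $22.22

$22.22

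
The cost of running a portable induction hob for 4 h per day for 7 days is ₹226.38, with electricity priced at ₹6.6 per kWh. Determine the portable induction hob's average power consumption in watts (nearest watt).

1225 W

Energy = ₹226.38 ÷ ₹6.6/kWh = 34.3 kWh
Runtime = 4 h/day × 7 days = 28 h
Power = 34.3 kWh ÷ 28 h = 1.225 kW = 1225 W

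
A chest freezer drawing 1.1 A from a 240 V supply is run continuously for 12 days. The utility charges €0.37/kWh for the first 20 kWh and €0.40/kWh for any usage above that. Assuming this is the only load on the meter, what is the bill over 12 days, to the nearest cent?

€29.81

Power = 1.1 A × 240 V = 264 W = 0.264 kW
Runtime = 24 h × 12 = 288 h
Energy = 0.264 kW × 288 h = 76.032 kWh
Tier 1 (0–20 kWh): 20 × €0.37 = €7.4
Above 20 kWh: 56.032 × €0.40 = €22.4128
Bill = €29.81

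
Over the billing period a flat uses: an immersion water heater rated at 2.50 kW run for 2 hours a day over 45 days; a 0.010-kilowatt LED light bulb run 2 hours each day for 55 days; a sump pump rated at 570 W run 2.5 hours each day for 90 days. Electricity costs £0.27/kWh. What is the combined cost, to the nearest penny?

immersion water heater: Runtime = 2 h/day × 45 days = 90 h
immersion water heater: 2.5 kW × 90 h = 225 kWh
LED light bulb: Runtime = 2 h/day × 55 days = 110 h
LED light bulb: 0.01 kW × 110 h = 1.1 kWh
sump pump: Runtime = 2.5 h/day × 90 days = 225 h
sump pump: 0.57 kW × 225 h = 128.25 kWh
Total energy = 354.35 kWh
Cost = 354.35 × £0.27 = £95.67

£95.67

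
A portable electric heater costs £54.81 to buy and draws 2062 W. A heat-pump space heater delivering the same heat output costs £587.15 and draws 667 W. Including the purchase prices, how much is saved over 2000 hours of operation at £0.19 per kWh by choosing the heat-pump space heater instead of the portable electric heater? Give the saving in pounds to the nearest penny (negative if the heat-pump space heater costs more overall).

portable electric heater: £54.81 + (2062/1000) kW × 2000 h × £0.19 = £54.81 + £783.56 = £838.37
heat-pump space heater: £587.15 + (667/1000) kW × 2000 h × £0.19 = £587.15 + £253.46 = £840.61
Saving = £838.37 − £840.61 = −£2.24

-£2.24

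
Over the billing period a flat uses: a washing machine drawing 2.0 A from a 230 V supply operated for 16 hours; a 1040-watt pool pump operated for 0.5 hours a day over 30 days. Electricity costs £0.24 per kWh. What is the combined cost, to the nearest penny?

washing machine: Power = 2.0 A × 230 V = 460 W = 0.46 kW
washing machine: 0.46 kW × 16 h = 7.36 kWh
pool pump: Runtime = 0.5 h/day × 30 days = 15 h
pool pump: 1.04 kW × 15 h = 15.6 kWh
Total energy = 22.96 kWh
Cost = 22.96 × £0.24 = £5.51

£5.51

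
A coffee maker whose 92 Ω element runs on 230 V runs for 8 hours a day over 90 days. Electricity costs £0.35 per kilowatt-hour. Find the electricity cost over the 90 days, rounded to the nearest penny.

£144.90

Power = V²/R = 230²/92 = 575 W = 0.575 kW
Runtime = 8 h/day × 90 days = 720 h
Energy = 0.575 kW × 720 h = 414 kWh
Cost = 414 kWh × £0.35/kWh = £144.90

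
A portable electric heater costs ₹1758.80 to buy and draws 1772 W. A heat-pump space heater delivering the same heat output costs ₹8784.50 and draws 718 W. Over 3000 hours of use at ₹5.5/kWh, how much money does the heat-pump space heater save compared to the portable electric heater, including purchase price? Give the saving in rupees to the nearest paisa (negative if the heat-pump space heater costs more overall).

portable electric heater: ₹1758.80 + (1772/1000) kW × 3000 h × ₹5.5 = ₹1758.80 + ₹29238 = ₹30996.8
heat-pump space heater: ₹8784.50 + (718/1000) kW × 3000 h × ₹5.5 = ₹8784.50 + ₹11847 = ₹20631.5
Saving = ₹30996.8 − ₹20631.5 = ₹10365.3

₹10365.30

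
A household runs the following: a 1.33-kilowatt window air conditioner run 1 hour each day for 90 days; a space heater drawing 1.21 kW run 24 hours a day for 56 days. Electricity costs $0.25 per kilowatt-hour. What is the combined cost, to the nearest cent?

window air conditioner: Runtime = 1 h/day × 90 days = 90 h
window air conditioner: 1.33 kW × 90 h = 119.7 kWh
space heater: Runtime = 24 h × 56 = 1344 h
space heater: 1.21 kW × 1344 h = 1626.24 kWh
Total energy = 1745.94 kWh
Cost = 1745.94 × $0.25 = $436.49

$436.49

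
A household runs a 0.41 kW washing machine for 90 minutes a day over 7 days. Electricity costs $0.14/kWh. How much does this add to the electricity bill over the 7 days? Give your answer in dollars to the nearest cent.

$0.60

Runtime = 90 min × 7 = 630 min = 10.5 h
Energy = 0.41 kW × 10.5 h = 4.305 kWh
Cost = 4.305 kWh × $0.14/kWh = $0.60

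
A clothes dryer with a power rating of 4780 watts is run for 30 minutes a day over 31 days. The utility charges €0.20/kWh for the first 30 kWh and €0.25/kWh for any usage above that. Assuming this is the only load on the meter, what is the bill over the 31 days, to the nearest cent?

€17.02

Runtime = 30 min × 31 = 930 min = 15.5 h
Energy = 4.78 kW × 15.5 h = 74.09 kWh
Tier 1 (0–30 kWh): 30 × €0.20 = €6
Above 30 kWh: 44.09 × €0.25 = €11.0225
Bill = €17.02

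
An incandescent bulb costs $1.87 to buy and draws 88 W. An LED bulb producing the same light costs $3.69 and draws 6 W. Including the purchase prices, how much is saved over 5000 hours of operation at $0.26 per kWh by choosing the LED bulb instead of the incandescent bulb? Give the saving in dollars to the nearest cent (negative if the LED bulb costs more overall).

incandescent bulb: $1.87 + (88/1000) kW × 5000 h × $0.26 = $1.87 + $114.4 = $116.27
LED bulb: $3.69 + (6/1000) kW × 5000 h × $0.26 = $3.69 + $7.8 = $11.49
Saving = $116.27 − $11.49 = $104.78

$104.78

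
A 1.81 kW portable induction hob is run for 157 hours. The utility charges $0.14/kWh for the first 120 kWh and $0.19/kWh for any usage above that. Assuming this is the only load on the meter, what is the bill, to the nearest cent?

$47.99

Energy = 1.81 kW × 157 h = 284.17 kWh
Tier 1 (0–120 kWh): 120 × $0.14 = $16.8
Above 120 kWh: 164.17 × $0.19 = $31.1923
Bill = $47.99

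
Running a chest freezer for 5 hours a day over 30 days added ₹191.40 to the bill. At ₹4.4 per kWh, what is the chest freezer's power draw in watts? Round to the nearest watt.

290 W

Energy = ₹191.40 ÷ ₹4.4/kWh = 43.5 kWh
Runtime = 5 h/day × 30 days = 150 h
Power = 43.5 kWh ÷ 150 h = 0.29 kW = 290 W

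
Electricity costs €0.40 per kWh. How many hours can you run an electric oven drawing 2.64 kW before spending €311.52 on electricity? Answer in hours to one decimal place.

295.0 h

Energy available = €311.52 ÷ €0.40/kWh = 778.8 kWh
Hours = 778.8 kWh ÷ 2.64 kW = 295.0 h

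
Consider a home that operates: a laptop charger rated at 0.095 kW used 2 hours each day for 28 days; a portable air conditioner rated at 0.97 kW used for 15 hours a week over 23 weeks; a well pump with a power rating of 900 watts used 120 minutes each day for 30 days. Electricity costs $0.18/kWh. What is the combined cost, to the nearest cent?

laptop charger: Runtime = 2 h/day × 28 days = 56 h
laptop charger: 0.095 kW × 56 h = 5.32 kWh
portable air conditioner: Runtime = 15 h/week × 23 weeks = 345 h
portable air conditioner: 0.97 kW × 345 h = 334.65 kWh
well pump: Runtime = 120 min × 30 = 3600 min = 60 h
well pump: 0.9 kW × 60 h = 54 kWh
Total energy = 393.97 kWh
Cost = 393.97 × $0.18 = $70.91

$70.91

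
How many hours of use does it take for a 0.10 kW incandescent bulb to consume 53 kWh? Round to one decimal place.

530.0 h

Hours = 53 kWh ÷ 0.1 kW = 530.0 h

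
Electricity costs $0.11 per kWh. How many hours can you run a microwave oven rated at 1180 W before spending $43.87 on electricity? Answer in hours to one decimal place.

Energy available = $43.87 ÷ $0.11/kWh = 398.8182 kWh
Hours = 398.8182 kWh ÷ 1.18 kW = 338.0 h

338.0 h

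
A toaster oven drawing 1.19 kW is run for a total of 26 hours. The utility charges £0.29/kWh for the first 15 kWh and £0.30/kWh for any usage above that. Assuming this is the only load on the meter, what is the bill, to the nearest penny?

£9.13

Energy = 1.19 kW × 26 h = 30.94 kWh
Tier 1 (0–15 kWh): 15 × £0.29 = £4.35
Above 15 kWh: 15.94 × £0.30 = £4.782
Bill = £9.13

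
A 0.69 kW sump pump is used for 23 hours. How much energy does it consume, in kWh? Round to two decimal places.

15.87 kWh

Energy = 0.69 kW × 23 h = 15.87 kWh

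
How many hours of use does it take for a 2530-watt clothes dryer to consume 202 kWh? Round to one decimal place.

Hours = 202 kWh ÷ 2.53 kW = 79.8 h

79.8 h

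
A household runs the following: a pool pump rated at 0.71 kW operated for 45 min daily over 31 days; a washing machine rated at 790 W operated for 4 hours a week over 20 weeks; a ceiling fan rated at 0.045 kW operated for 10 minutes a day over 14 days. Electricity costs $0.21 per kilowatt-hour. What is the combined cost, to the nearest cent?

$16.76

pool pump: Runtime = 45 min × 31 = 1395 min = 23.25 h
pool pump: 0.71 kW × 23.25 h = 16.5075 kWh
washing machine: Runtime = 4 h/week × 20 weeks = 80 h
washing machine: 0.79 kW × 80 h = 63.2 kWh
ceiling fan: Runtime = 10 min × 14 = 140 min = 2.333333… h
ceiling fan: 0.045 kW × 2.333333… h = 0.105 kWh
Total energy = 79.8125 kWh
Cost = 79.8125 × $0.21 = $16.76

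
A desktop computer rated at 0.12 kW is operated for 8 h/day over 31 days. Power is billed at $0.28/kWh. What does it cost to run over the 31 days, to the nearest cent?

$8.33

Runtime = 8 h/day × 31 days = 248 h
Energy = 0.12 kW × 248 h = 29.76 kWh
Cost = 29.76 kWh × $0.28/kWh = $8.33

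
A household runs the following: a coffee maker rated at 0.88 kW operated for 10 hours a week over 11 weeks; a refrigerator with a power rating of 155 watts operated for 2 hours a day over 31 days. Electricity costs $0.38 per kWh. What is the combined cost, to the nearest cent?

coffee maker: Runtime = 10 h/week × 11 weeks = 110 h
coffee maker: 0.88 kW × 110 h = 96.8 kWh
refrigerator: Runtime = 2 h/day × 31 days = 62 h
refrigerator: 0.155 kW × 62 h = 9.61 kWh
Total energy = 106.41 kWh
Cost = 106.41 × $0.38 = $40.44

$40.44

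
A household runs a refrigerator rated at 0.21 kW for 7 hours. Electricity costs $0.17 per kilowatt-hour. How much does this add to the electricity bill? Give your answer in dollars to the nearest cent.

Energy = 0.21 kW × 7 h = 1.47 kWh
Cost = 1.47 kWh × $0.17/kWh = $0.25

$0.25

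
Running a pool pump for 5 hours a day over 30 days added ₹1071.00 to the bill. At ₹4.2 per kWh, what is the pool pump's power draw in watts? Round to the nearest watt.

Energy = ₹1071.00 ÷ ₹4.2/kWh = 255 kWh
Runtime = 5 h/day × 30 days = 150 h
Power = 255 kWh ÷ 150 h = 1.7 kW = 1700 W

1700 W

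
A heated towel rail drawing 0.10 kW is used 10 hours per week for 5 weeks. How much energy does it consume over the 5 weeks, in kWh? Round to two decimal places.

5.00 kWh

Runtime = 10 h/week × 5 weeks = 50 h
Energy = 0.1 kW × 50 h = 5 kWh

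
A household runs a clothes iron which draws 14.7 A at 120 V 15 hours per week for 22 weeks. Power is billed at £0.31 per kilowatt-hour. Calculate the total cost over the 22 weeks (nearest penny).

£180.46

Power = 14.7 A × 120 V = 1764 W = 1.764 kW
Runtime = 15 h/week × 22 weeks = 330 h
Energy = 1.764 kW × 330 h = 582.12 kWh
Cost = 582.12 kWh × £0.31/kWh = £180.46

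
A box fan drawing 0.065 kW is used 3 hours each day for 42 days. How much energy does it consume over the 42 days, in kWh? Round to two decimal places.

8.19 kWh

Runtime = 3 h/day × 42 days = 126 h
Energy = 0.065 kW × 126 h = 8.19 kWh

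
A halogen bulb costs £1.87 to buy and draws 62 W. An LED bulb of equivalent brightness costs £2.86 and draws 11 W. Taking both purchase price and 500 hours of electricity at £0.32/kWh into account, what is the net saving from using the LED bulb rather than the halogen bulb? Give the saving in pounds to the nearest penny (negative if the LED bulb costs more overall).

halogen bulb: £1.87 + (62/1000) kW × 500 h × £0.32 = £1.87 + £9.92 = £11.79
LED bulb: £2.86 + (11/1000) kW × 500 h × £0.32 = £2.86 + £1.76 = £4.62
Saving = £11.79 − £4.62 = £7.17

£7.17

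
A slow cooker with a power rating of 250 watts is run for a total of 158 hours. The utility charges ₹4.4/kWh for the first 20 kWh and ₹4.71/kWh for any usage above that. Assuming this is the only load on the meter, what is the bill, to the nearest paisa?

₹179.85

Energy = 0.25 kW × 158 h = 39.5 kWh
Tier 1 (0–20 kWh): 20 × ₹4.4 = ₹88
Above 20 kWh: 19.5 × ₹4.71 = ₹91.845
Bill = ₹179.85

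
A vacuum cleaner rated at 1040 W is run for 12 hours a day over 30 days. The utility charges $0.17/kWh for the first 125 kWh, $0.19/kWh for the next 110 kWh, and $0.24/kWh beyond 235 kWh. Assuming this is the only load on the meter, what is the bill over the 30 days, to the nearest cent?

$75.61

Runtime = 12 h/day × 30 days = 360 h
Energy = 1.04 kW × 360 h = 374.4 kWh
Tier 1 (0–125 kWh): 125 × $0.17 = $21.25
Tier 2 (125–235 kWh): 110 × $0.19 = $20.9
Above 235 kWh: 139.4 × $0.24 = $33.456
Bill = $75.61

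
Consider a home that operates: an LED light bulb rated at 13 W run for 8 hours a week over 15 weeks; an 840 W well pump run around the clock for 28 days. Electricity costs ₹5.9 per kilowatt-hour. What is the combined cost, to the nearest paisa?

LED light bulb: Runtime = 8 h/week × 15 weeks = 120 h
LED light bulb: 0.013 kW × 120 h = 1.56 kWh
well pump: Runtime = 24 h × 28 = 672 h
well pump: 0.84 kW × 672 h = 564.48 kWh
Total energy = 566.04 kWh
Cost = 566.04 × ₹5.9 = ₹3339.64

₹3339.64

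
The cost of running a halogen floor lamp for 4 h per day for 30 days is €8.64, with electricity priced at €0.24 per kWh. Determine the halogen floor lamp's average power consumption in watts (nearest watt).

300 W

Energy = €8.64 ÷ €0.24/kWh = 36 kWh
Runtime = 4 h/day × 30 days = 120 h
Power = 36 kWh ÷ 120 h = 0.3 kW = 300 W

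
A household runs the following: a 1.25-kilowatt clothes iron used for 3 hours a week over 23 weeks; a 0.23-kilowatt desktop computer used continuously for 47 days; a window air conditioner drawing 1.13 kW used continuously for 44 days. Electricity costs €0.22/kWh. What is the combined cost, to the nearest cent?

clothes iron: Runtime = 3 h/week × 23 weeks = 69 h
clothes iron: 1.25 kW × 69 h = 86.25 kWh
desktop computer: Runtime = 24 h × 47 = 1128 h
desktop computer: 0.23 kW × 1128 h = 259.44 kWh
window air conditioner: Runtime = 24 h × 44 = 1056 h
window air conditioner: 1.13 kW × 1056 h = 1193.28 kWh
Total energy = 1538.97 kWh
Cost = 1538.97 × €0.22 = €338.57

€338.57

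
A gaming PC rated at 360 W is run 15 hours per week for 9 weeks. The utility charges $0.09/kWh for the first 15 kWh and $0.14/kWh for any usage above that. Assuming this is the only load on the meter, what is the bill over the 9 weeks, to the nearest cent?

$6.05

Runtime = 15 h/week × 9 weeks = 135 h
Energy = 0.36 kW × 135 h = 48.6 kWh
Tier 1 (0–15 kWh): 15 × $0.09 = $1.35
Above 15 kWh: 33.6 × $0.14 = $4.704
Bill = $6.05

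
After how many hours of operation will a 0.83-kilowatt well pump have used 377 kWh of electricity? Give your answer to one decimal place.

Hours = 377 kWh ÷ 0.83 kW = 454.2 h

454.2 h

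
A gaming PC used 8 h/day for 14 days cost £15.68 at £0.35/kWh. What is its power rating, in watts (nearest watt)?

400 W

Energy = £15.68 ÷ £0.35/kWh = 44.8 kWh
Runtime = 8 h/day × 14 days = 112 h
Power = 44.8 kWh ÷ 112 h = 0.4 kW = 400 W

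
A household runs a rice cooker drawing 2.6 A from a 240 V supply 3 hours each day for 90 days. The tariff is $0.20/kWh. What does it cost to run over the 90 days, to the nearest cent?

Power = 2.6 A × 240 V = 624 W = 0.624 kW
Runtime = 3 h/day × 90 days = 270 h
Energy = 0.624 kW × 270 h = 168.48 kWh
Cost = 168.48 kWh × $0.20/kWh = $33.70

$33.70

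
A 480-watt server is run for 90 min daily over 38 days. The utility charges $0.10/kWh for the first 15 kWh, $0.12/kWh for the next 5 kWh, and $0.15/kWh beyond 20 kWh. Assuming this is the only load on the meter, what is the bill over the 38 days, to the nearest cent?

$3.20

Runtime = 90 min × 38 = 3420 min = 57 h
Energy = 0.48 kW × 57 h = 27.36 kWh
Tier 1 (0–15 kWh): 15 × $0.10 = $1.5
Tier 2 (15–20 kWh): 5 × $0.12 = $0.6
Above 20 kWh: 7.36 × $0.15 = $1.104
Bill = $3.20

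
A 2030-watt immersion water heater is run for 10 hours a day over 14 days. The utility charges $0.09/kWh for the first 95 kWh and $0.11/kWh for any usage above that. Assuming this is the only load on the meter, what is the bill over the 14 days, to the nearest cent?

$29.36

Runtime = 10 h/day × 14 days = 140 h
Energy = 2.03 kW × 140 h = 284.2 kWh
Tier 1 (0–95 kWh): 95 × $0.09 = $8.55
Above 95 kWh: 189.2 × $0.11 = $20.812
Bill = $29.36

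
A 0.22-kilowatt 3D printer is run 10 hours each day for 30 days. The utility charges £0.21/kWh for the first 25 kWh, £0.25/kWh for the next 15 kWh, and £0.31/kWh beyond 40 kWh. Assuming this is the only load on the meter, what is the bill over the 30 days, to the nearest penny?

£17.06

Runtime = 10 h/day × 30 days = 300 h
Energy = 0.22 kW × 300 h = 66 kWh
Tier 1 (0–25 kWh): 25 × £0.21 = £5.25
Tier 2 (25–40 kWh): 15 × £0.25 = £3.75
Above 40 kWh: 26 × £0.31 = £8.06
Bill = £17.06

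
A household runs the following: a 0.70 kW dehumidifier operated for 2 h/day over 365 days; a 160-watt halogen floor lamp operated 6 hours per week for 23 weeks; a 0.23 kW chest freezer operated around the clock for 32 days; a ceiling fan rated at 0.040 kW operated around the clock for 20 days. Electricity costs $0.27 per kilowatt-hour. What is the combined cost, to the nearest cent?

$196.81

dehumidifier: Runtime = 2 h/day × 365 days = 730 h
dehumidifier: 0.7 kW × 730 h = 511 kWh
halogen floor lamp: Runtime = 6 h/week × 23 weeks = 138 h
halogen floor lamp: 0.16 kW × 138 h = 22.08 kWh
chest freezer: Runtime = 24 h × 32 = 768 h
chest freezer: 0.23 kW × 768 h = 176.64 kWh
ceiling fan: Runtime = 24 h × 20 = 480 h
ceiling fan: 0.04 kW × 480 h = 19.2 kWh
Total energy = 728.92 kWh
Cost = 728.92 × $0.27 = $196.81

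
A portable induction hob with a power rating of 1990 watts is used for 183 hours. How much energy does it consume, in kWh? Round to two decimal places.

364.17 kWh

Energy = 1.99 kW × 183 h = 364.17 kWh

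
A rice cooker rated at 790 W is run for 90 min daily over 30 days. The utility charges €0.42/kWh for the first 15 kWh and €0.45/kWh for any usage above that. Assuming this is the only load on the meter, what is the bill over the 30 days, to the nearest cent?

€15.55

Runtime = 90 min × 30 = 2700 min = 45 h
Energy = 0.79 kW × 45 h = 35.55 kWh
Tier 1 (0–15 kWh): 15 × €0.42 = €6.3
Above 15 kWh: 20.55 × €0.45 = €9.2475
Bill = €15.55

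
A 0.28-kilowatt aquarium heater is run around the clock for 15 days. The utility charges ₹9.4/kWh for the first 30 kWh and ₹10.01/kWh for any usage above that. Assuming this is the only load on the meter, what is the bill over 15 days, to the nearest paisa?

₹990.71

Runtime = 24 h × 15 = 360 h
Energy = 0.28 kW × 360 h = 100.8 kWh
Tier 1 (0–30 kWh): 30 × ₹9.4 = ₹282
Above 30 kWh: 70.8 × ₹10.01 = ₹708.708
Bill = ₹990.71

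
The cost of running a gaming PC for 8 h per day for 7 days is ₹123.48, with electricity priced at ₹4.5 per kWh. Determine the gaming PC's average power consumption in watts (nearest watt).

490 W

Energy = ₹123.48 ÷ ₹4.5/kWh = 27.44 kWh
Runtime = 8 h/day × 7 days = 56 h
Power = 27.44 kWh ÷ 56 h = 0.49 kW = 490 W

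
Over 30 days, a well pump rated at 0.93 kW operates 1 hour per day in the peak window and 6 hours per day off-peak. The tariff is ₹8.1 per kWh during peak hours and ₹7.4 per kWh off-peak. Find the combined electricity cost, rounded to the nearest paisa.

₹1464.75

Peak energy = 0.93 kW × 1 h × 30 = 27.9 kWh
Off-peak energy = 0.93 kW × 6 h × 30 = 167.4 kWh
Cost = 27.9 × ₹8.1 + 167.4 × ₹7.4 = ₹225.99 + ₹1238.76 = ₹1464.75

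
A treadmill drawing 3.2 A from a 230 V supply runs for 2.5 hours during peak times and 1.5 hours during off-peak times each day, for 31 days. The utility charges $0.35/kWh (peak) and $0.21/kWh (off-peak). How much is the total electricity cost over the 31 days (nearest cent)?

Power = 3.2 A × 230 V = 736 W = 0.736 kW
Peak energy = 0.736 kW × 2.5 h × 31 = 57.04 kWh
Off-peak energy = 0.736 kW × 1.5 h × 31 = 34.224 kWh
Cost = 57.04 × $0.35 + 34.224 × $0.21 = $19.964 + $7.18704 = $27.15

$27.15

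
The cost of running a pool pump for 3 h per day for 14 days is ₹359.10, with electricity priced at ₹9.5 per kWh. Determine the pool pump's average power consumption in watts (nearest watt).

900 W

Energy = ₹359.10 ÷ ₹9.5/kWh = 37.8 kWh
Runtime = 3 h/day × 14 days = 42 h
Power = 37.8 kWh ÷ 42 h = 0.9 kW = 900 W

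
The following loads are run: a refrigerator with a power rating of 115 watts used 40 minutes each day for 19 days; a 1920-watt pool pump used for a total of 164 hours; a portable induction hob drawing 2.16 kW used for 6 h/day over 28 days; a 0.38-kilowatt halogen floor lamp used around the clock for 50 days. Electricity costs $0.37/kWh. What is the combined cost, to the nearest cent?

$420.03

refrigerator: Runtime = 40 min × 19 = 760 min = 12.666666… h
refrigerator: 0.115 kW × 12.666666… h = 1.456666… kWh
pool pump: 1.92 kW × 164 h = 314.88 kWh
portable induction hob: Runtime = 6 h/day × 28 days = 168 h
portable induction hob: 2.16 kW × 168 h = 362.88 kWh
halogen floor lamp: Runtime = 24 h × 50 = 1200 h
halogen floor lamp: 0.38 kW × 1200 h = 456 kWh
Total energy = 1135.216666… kWh
Cost = 1135.216666… × $0.37 = $420.03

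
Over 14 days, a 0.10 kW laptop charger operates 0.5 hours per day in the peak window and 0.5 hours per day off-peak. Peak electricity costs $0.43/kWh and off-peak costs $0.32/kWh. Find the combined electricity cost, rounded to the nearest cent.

$0.53

Peak energy = 0.1 kW × 0.5 h × 14 = 0.7 kWh
Off-peak energy = 0.1 kW × 0.5 h × 14 = 0.7 kWh
Cost = 0.7 × $0.43 + 0.7 × $0.32 = $0.301 + $0.224 = $0.53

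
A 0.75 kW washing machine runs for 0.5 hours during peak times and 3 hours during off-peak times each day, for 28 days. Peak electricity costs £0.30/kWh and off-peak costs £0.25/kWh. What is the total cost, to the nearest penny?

Peak energy = 0.75 kW × 0.5 h × 28 = 10.5 kWh
Off-peak energy = 0.75 kW × 3 h × 28 = 63 kWh
Cost = 10.5 × £0.30 + 63 × £0.25 = £3.15 + £15.75 = £18.90

£18.90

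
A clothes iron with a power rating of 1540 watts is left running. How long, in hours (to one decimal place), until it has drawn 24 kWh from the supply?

Hours = 24 kWh ÷ 1.54 kW = 15.6 h

15.6 h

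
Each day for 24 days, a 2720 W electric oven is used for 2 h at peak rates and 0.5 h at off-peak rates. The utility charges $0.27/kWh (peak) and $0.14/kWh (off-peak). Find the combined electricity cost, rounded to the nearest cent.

Peak energy = 2.72 kW × 2 h × 24 = 130.56 kWh
Off-peak energy = 2.72 kW × 0.5 h × 24 = 32.64 kWh
Cost = 130.56 × $0.27 + 32.64 × $0.14 = $35.2512 + $4.5696 = $39.82

$39.82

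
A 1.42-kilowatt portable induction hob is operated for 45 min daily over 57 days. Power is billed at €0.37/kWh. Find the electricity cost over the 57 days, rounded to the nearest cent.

€22.46

Runtime = 45 min × 57 = 2565 min = 42.75 h
Energy = 1.42 kW × 42.75 h = 60.705 kWh
Cost = 60.705 kWh × €0.37/kWh = €22.46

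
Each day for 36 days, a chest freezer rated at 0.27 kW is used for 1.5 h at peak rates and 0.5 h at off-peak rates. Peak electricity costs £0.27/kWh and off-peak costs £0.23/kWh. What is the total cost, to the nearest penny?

Peak energy = 0.27 kW × 1.5 h × 36 = 14.58 kWh
Off-peak energy = 0.27 kW × 0.5 h × 36 = 4.86 kWh
Cost = 14.58 × £0.27 + 4.86 × £0.23 = £3.9366 + £1.1178 = £5.05

£5.05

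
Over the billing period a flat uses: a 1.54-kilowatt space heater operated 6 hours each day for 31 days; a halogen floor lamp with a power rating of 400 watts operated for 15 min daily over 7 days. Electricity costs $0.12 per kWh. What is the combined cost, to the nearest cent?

space heater: Runtime = 6 h/day × 31 days = 186 h
space heater: 1.54 kW × 186 h = 286.44 kWh
halogen floor lamp: Runtime = 15 min × 7 = 105 min = 1.75 h
halogen floor lamp: 0.4 kW × 1.75 h = 0.7 kWh
Total energy = 287.14 kWh
Cost = 287.14 × $0.12 = $34.46

$34.46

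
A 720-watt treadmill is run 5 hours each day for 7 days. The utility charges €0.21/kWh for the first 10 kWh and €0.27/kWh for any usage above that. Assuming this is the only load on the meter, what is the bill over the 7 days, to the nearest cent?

€6.20

Runtime = 5 h/day × 7 days = 35 h
Energy = 0.72 kW × 35 h = 25.2 kWh
Tier 1 (0–10 kWh): 10 × €0.21 = €2.1
Above 10 kWh: 15.2 × €0.27 = €4.104
Bill = €6.20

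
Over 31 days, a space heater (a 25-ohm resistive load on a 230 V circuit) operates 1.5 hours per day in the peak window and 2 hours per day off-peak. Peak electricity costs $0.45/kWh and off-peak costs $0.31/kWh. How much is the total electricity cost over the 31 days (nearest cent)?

$84.95

Power = V²/R = 230²/25 = 2116 W = 2.116 kW
Peak energy = 2.116 kW × 1.5 h × 31 = 98.394 kWh
Off-peak energy = 2.116 kW × 2 h × 31 = 131.192 kWh
Cost = 98.394 × $0.45 + 131.192 × $0.31 = $44.2773 + $40.66952 = $84.95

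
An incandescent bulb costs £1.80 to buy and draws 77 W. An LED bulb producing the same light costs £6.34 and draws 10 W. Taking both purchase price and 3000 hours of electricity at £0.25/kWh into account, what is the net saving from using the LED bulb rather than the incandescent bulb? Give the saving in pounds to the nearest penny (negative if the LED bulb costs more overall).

£45.71

incandescent bulb: £1.80 + (77/1000) kW × 3000 h × £0.25 = £1.80 + £57.75 = £59.55
LED bulb: £6.34 + (10/1000) kW × 3000 h × £0.25 = £6.34 + £7.5 = £13.84
Saving = £59.55 − £13.84 = £45.71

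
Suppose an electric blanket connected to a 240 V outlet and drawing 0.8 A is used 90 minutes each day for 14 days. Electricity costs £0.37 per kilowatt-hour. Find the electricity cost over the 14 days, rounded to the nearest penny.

Power = 0.8 A × 240 V = 192 W = 0.192 kW
Runtime = 90 min × 14 = 1260 min = 21 h
Energy = 0.192 kW × 21 h = 4.032 kWh
Cost = 4.032 kWh × £0.37/kWh = £1.49

£1.49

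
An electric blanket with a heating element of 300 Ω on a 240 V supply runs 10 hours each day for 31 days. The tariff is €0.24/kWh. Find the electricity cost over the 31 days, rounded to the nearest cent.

Power = V²/R = 240²/300 = 192 W = 0.192 kW
Runtime = 10 h/day × 31 days = 310 h
Energy = 0.192 kW × 310 h = 59.52 kWh
Cost = 59.52 kWh × €0.24/kWh = €14.28

€14.28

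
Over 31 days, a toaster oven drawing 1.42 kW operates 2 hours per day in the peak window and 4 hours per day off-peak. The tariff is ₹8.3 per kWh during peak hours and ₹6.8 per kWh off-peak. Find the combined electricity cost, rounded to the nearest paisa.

Peak energy = 1.42 kW × 2 h × 31 = 88.04 kWh
Off-peak energy = 1.42 kW × 4 h × 31 = 176.08 kWh
Cost = 88.04 × ₹8.3 + 176.08 × ₹6.8 = ₹730.732 + ₹1197.344 = ₹1928.08

₹1928.08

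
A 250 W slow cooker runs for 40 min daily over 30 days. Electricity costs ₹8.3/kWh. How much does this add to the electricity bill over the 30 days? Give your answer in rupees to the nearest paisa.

₹41.50

Runtime = 40 min × 30 = 1200 min = 20 h
Energy = 0.25 kW × 20 h = 5 kWh
Cost = 5 kWh × ₹8.3/kWh = ₹41.50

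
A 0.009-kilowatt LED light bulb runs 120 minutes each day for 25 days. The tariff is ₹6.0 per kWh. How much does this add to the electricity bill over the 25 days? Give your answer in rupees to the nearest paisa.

₹2.70

Runtime = 120 min × 25 = 3000 min = 50 h
Energy = 0.009 kW × 50 h = 0.45 kWh
Cost = 0.45 kWh × ₹6.0/kWh = ₹2.70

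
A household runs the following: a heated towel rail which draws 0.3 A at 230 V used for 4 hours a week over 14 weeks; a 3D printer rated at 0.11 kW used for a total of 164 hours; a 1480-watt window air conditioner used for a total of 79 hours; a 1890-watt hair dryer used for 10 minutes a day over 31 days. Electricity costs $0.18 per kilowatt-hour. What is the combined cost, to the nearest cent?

$26.75

heated towel rail: Power = 0.3 A × 230 V = 69 W = 0.069 kW
heated towel rail: Runtime = 4 h/week × 14 weeks = 56 h
heated towel rail: 0.069 kW × 56 h = 3.864 kWh
3D printer: 0.11 kW × 164 h = 18.04 kWh
window air conditioner: 1.48 kW × 79 h = 116.92 kWh
hair dryer: Runtime = 10 min × 31 = 310 min = 5.166666… h
hair dryer: 1.89 kW × 5.166666… h = 9.765 kWh
Total energy = 148.589 kWh
Cost = 148.589 × $0.18 = $26.75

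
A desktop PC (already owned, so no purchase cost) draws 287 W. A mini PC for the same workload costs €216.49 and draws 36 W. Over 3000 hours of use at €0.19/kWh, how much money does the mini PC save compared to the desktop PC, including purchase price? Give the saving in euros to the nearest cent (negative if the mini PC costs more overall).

-€73.42

desktop PC: €0.00 + (287/1000) kW × 3000 h × €0.19 = €0.00 + €163.59 = €163.59
mini PC: €216.49 + (36/1000) kW × 3000 h × €0.19 = €216.49 + €20.52 = €237.01
Saving = €163.59 − €237.01 = −€73.42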